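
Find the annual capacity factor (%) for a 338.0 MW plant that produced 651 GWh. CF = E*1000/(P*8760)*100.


CF = 651 * 1000 / (338.0 * 8760) * 100 = 21.9867 %


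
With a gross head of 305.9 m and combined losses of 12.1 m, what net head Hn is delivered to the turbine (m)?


Hn = 305.9 - 12.1 = 293.8000 m


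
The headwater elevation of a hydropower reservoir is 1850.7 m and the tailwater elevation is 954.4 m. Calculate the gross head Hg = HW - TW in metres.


Hg = 1850.7 - 954.4 = 896.3000 m


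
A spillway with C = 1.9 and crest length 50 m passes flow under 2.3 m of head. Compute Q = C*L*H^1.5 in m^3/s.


Q = 1.9 * 50 * 2.3^1.5 = 331.3717 m^3/s


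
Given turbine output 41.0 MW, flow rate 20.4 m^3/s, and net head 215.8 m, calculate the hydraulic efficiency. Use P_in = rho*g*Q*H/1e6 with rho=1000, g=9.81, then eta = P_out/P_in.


P_in = 1000 * 9.81 * 20.4 * 215.8 / 1e6 = 43.1868 MW
eta = 41.0 / 43.1868 = 0.9494


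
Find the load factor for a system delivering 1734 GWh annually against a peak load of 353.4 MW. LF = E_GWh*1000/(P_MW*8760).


LF = 1734 * 1000 / (353.4 * 8760) = 0.5601


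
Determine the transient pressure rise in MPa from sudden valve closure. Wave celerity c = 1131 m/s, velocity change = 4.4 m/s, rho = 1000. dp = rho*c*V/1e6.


dp = 1000 * 1131 * 4.4 / 1e6 = 4.9764 MPa


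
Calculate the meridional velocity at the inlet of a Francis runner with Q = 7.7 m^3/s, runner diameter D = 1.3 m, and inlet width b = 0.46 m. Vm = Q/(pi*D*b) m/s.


Vm = 7.7 / (pi * 1.3 * 0.46) = 4.0986 m/s


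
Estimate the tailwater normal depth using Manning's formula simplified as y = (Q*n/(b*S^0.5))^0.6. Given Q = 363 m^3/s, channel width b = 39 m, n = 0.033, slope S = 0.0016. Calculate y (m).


y = (363 * 0.033 / (39 * 0.0016^0.5))^0.6 = 3.3976 m


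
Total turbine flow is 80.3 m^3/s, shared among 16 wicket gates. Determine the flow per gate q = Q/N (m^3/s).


q = 80.3 / 16 = 5.0187 m^3/s


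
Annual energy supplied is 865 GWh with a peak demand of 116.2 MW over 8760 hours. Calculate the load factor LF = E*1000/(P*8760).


LF = 865 * 1000 / (116.2 * 8760) = 0.8498


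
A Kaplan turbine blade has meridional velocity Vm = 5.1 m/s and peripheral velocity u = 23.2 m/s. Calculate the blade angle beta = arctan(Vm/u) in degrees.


beta = arctan(5.1 / 23.2) = 12.3980 degrees


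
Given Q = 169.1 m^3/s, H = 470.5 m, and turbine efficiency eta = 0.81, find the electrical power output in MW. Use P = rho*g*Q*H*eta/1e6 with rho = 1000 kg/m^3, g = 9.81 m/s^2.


P = 1000 * 9.81 * 169.1 * 470.5 * 0.81 / 1e6 = 632.2040 MW


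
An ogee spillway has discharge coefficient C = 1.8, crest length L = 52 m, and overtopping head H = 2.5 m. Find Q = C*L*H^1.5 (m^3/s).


Q = 1.8 * 52 * 2.5^1.5 = 369.9865 m^3/s


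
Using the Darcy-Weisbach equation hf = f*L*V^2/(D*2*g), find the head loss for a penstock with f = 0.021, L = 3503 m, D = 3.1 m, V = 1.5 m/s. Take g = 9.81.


hf = 0.021 * 3503 * 1.5^2 / (3.1 * 2 * 9.81) = 2.7213 m


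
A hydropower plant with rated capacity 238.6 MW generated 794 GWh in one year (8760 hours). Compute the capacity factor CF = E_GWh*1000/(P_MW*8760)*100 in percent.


CF = 794 * 1000 / (238.6 * 8760) * 100 = 37.9880 %


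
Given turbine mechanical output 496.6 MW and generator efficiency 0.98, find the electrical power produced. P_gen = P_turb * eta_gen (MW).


P_gen = 496.6 * 0.98 = 486.6680 MW


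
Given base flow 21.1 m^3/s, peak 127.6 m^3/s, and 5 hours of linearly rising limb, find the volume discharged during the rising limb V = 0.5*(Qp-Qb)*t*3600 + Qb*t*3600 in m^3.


V = 0.5*(127.6 - 21.1)*5*3600 + 21.1*5*3600 = 1.3383e+06 m^3


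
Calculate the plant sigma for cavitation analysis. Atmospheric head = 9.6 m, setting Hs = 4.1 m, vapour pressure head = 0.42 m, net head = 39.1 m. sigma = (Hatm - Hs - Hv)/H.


sigma = (9.6 - 4.1 - 0.42) / 39.1 = 0.1299


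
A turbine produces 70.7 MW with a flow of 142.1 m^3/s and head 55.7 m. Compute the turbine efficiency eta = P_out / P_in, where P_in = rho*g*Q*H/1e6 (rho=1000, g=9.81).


P_in = 1000 * 9.81 * 142.1 * 55.7 / 1e6 = 77.6459 MW
eta = 70.7 / 77.6459 = 0.9105


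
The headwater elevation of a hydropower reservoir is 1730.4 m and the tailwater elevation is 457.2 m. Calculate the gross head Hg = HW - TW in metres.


Hg = 1730.4 - 457.2 = 1273.2000 m


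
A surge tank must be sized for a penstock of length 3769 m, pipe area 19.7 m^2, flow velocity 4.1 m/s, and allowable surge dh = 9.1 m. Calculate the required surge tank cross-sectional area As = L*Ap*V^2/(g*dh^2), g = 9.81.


As = 3769 * 19.7 * 4.1^2 / (9.81 * 9.1^2) = 1536.4141 m^2


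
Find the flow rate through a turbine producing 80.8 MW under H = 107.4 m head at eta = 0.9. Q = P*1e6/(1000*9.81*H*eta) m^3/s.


Q = 80.8 * 1e6 / (1000 * 9.81 * 107.4 * 0.9) = 85.2110 m^3/s


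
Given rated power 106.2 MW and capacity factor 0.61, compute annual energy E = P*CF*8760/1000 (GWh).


E = 106.2 * 0.61 * 8760 / 1000 = 567.4903 GWh


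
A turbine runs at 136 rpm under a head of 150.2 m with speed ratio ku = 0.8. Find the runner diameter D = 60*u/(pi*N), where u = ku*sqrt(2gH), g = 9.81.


u = 0.8 * sqrt(2*9.81*150.2) = 43.4285 m/s
D = 60 * 43.4285 / (pi * 136) = 6.0987 m


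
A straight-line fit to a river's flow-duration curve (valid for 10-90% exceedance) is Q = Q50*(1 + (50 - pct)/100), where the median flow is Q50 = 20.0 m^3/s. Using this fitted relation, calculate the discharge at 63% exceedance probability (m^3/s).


Q = 20.0 * (1 + (50 - 63)/100) = 17.4000 m^3/s


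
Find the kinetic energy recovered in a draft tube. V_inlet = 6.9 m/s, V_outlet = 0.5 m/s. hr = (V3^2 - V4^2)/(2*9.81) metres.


hr = (6.9^2 - 0.5^2) / (2*9.81) = 2.4139 m


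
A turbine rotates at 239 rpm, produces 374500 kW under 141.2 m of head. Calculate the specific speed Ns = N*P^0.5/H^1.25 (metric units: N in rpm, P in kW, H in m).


Ns = 239 * 374500^0.5 / 141.2^1.25 = 300.4903


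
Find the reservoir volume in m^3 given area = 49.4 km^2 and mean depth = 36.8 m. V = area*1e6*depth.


V = 49.4 * 1e6 * 36.8 = 1.8179e+09 m^3


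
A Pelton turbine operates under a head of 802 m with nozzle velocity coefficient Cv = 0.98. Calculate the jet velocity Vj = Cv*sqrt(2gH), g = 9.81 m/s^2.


Vj = 0.98 * sqrt(2*9.81*802) = 122.9314 m/s


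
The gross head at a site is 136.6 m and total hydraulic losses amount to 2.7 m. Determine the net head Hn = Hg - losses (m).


Hn = 136.6 - 2.7 = 133.9000 m


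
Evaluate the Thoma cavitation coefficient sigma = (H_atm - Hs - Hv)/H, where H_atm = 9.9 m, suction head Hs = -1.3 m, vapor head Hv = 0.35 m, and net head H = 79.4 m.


sigma = (9.9 - (-1.3) - 0.35) / 79.4 = 0.1366


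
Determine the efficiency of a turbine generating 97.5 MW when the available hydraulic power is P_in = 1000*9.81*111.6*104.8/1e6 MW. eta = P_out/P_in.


P_in = 1000 * 9.81 * 111.6 * 104.8 / 1e6 = 114.7346 MW
eta = 97.5 / 114.7346 = 0.8498


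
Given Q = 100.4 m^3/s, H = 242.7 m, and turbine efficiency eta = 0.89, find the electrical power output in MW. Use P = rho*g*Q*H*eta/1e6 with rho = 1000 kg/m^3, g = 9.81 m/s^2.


P = 1000 * 9.81 * 100.4 * 242.7 * 0.89 / 1e6 = 212.7465 MW


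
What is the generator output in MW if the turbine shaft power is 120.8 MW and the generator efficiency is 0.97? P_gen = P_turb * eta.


P_gen = 120.8 * 0.97 = 117.1760 MW


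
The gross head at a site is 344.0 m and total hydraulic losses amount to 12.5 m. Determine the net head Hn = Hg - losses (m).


Hn = 344.0 - 12.5 = 331.5000 m


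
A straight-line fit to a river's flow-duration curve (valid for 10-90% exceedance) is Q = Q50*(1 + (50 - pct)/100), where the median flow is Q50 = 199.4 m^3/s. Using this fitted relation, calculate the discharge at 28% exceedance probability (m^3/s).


Q = 199.4 * (1 + (50 - 28)/100) = 243.2680 m^3/s


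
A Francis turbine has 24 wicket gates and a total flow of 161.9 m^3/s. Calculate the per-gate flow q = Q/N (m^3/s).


q = 161.9 / 24 = 6.7458 m^3/s


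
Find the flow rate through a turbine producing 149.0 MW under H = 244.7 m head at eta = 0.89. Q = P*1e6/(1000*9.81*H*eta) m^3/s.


Q = 149.0 * 1e6 / (1000 * 9.81 * 244.7 * 0.89) = 69.7418 m^3/s


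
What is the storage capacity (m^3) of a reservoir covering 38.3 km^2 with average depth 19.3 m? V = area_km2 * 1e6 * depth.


V = 38.3 * 1e6 * 19.3 = 7.3919e+08 m^3


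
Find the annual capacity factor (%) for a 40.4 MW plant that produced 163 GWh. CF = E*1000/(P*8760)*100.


CF = 163 * 1000 / (40.4 * 8760) * 100 = 46.0577 %


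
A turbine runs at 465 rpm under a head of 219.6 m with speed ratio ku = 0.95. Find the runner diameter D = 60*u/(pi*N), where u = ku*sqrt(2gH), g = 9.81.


u = 0.95 * sqrt(2*9.81*219.6) = 62.3576 m/s
D = 60 * 62.3576 / (pi * 465) = 2.5612 m


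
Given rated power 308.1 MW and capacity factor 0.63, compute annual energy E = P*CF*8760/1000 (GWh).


E = 308.1 * 0.63 * 8760 / 1000 = 1700.3423 GWh


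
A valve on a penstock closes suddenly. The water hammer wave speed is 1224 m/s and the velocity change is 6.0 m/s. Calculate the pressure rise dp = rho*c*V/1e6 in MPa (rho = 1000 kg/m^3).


dp = 1000 * 1224 * 6.0 / 1e6 = 7.3440 MPa


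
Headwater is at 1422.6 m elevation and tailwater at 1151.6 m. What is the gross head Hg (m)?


Hg = 1422.6 - 1151.6 = 271.0000 m


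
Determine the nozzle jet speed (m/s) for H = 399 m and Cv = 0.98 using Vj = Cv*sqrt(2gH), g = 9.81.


Vj = 0.98 * sqrt(2*9.81*399) = 86.7086 m/s


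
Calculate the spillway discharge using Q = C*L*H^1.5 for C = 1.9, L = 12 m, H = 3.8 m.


Q = 1.9 * 12 * 3.8^1.5 = 168.8925 m^3/s


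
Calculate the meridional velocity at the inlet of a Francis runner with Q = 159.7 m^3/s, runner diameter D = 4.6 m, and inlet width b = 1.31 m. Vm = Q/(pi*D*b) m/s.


Vm = 159.7 / (pi * 4.6 * 1.31) = 8.4358 m/s


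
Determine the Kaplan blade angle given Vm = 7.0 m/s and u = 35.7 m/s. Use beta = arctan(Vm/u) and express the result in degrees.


beta = arctan(7.0 / 35.7) = 11.0937 degrees


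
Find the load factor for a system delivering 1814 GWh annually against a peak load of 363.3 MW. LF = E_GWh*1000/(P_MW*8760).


LF = 1814 * 1000 / (363.3 * 8760) = 0.5700


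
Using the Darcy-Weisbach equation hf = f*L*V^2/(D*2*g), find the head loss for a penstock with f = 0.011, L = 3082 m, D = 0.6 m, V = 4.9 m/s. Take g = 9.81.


hf = 0.011 * 3082 * 4.9^2 / (0.6 * 2 * 9.81) = 69.1460 m


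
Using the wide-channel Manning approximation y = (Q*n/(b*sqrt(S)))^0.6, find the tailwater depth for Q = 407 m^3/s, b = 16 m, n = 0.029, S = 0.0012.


y = (407 * 0.029 / (16 * 0.0012^0.5))^0.6 = 6.2657 m


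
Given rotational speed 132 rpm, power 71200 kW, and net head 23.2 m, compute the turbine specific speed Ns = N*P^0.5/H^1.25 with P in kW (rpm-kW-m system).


Ns = 132 * 71200^0.5 / 23.2^1.25 = 691.7576


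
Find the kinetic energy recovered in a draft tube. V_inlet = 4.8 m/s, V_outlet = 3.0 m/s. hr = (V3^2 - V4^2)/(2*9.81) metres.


hr = (4.8^2 - 3.0^2) / (2*9.81) = 0.7156 m


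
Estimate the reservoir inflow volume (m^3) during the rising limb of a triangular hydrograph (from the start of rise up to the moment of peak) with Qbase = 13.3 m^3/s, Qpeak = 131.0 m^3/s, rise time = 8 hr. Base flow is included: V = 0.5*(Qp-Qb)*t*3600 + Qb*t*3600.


V = 0.5*(131.0 - 13.3)*8*3600 + 13.3*8*3600 = 2.0779e+06 m^3


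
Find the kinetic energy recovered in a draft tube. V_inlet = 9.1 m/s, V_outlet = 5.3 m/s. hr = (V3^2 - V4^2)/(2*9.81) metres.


hr = (9.1^2 - 5.3^2) / (2*9.81) = 2.7890 m


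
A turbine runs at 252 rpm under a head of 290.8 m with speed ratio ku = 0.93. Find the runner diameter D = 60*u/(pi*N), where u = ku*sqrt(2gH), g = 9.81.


u = 0.93 * sqrt(2*9.81*290.8) = 70.2473 m/s
D = 60 * 70.2473 / (pi * 252) = 5.3239 m


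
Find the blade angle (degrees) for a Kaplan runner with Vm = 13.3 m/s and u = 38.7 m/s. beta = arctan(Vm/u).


beta = arctan(13.3 / 38.7) = 18.9663 degrees


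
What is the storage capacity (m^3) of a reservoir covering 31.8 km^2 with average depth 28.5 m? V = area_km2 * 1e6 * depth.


V = 31.8 * 1e6 * 28.5 = 9.0630e+08 m^3


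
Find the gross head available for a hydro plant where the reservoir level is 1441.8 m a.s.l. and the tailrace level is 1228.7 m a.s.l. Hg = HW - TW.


Hg = 1441.8 - 1228.7 = 213.1000 m


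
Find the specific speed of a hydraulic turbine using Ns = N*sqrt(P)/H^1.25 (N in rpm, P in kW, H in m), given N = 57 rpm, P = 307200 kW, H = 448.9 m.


Ns = 57 * 307200^0.5 / 448.9^1.25 = 15.2897


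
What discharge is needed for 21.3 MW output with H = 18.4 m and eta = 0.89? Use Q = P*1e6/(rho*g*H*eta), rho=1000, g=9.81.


Q = 21.3 * 1e6 / (1000 * 9.81 * 18.4 * 0.89) = 132.5876 m^3/s


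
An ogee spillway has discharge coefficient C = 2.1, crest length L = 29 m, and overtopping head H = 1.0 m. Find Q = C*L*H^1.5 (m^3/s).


Q = 2.1 * 29 * 1.0^1.5 = 60.9000 m^3/s


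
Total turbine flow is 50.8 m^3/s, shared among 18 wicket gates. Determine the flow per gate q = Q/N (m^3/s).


q = 50.8 / 18 = 2.8222 m^3/s


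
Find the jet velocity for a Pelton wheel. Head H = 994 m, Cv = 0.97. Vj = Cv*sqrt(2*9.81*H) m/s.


Vj = 0.97 * sqrt(2*9.81*994) = 135.4610 m/s


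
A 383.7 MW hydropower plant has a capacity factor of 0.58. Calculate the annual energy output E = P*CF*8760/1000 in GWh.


E = 383.7 * 0.58 * 8760 / 1000 = 1949.5030 GWh


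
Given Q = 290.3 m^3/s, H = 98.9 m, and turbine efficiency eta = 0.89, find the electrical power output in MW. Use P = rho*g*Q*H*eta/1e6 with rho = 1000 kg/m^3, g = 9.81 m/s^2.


P = 1000 * 9.81 * 290.3 * 98.9 * 0.89 / 1e6 = 250.6700 MW


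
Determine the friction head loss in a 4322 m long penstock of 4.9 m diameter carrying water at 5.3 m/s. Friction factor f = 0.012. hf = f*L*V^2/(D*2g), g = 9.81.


hf = 0.012 * 4322 * 5.3^2 / (4.9 * 2 * 9.81) = 15.1538 m


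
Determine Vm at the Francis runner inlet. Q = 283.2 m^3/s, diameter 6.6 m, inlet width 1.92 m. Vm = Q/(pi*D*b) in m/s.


Vm = 283.2 / (pi * 6.6 * 1.92) = 7.1137 m/s


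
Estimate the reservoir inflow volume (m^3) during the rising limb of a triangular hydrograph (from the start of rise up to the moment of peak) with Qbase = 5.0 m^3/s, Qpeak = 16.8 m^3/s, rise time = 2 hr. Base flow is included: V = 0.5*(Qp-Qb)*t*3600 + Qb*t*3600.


V = 0.5*(16.8 - 5.0)*2*3600 + 5.0*2*3600 = 78480.0000 m^3


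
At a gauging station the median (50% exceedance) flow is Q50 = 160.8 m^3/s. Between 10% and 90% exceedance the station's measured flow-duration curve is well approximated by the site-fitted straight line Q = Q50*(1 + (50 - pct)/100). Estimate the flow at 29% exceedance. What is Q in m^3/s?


Q = 160.8 * (1 + (50 - 29)/100) = 194.5680 m^3/s


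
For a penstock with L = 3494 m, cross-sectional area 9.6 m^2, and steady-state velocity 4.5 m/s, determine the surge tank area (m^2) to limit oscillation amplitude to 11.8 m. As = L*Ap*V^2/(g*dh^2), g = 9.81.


As = 3494 * 9.6 * 4.5^2 / (9.81 * 11.8^2) = 497.2630 m^2


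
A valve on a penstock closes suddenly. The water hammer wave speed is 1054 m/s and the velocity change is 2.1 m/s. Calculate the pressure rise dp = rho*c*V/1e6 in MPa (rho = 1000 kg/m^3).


dp = 1000 * 1054 * 2.1 / 1e6 = 2.2134 MPa


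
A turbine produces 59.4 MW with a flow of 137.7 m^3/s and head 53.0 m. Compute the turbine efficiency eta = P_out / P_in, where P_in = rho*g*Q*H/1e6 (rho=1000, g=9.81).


P_in = 1000 * 9.81 * 137.7 * 53.0 / 1e6 = 71.5944 MW
eta = 59.4 / 71.5944 = 0.8297


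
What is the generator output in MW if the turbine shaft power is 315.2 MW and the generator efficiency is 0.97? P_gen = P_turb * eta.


P_gen = 315.2 * 0.97 = 305.7440 MW


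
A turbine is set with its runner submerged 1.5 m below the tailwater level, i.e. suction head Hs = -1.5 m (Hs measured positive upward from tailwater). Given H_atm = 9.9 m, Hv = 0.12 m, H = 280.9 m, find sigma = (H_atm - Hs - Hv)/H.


sigma = (9.9 - (-1.5) - 0.12) / 280.9 = 0.0402


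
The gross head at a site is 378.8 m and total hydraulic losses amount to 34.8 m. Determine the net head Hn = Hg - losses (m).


Hn = 378.8 - 34.8 = 344.0000 m


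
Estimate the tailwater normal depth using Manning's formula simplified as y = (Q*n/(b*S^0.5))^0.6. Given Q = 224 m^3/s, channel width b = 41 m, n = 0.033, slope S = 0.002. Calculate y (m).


y = (224 * 0.033 / (41 * 0.002^0.5))^0.6 = 2.3082 m


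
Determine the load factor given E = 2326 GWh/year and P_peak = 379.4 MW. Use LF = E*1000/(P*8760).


LF = 2326 * 1000 / (379.4 * 8760) = 0.6999


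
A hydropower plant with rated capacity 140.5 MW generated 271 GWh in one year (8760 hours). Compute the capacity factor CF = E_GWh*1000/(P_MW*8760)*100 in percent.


CF = 271 * 1000 / (140.5 * 8760) * 100 = 22.0186 %


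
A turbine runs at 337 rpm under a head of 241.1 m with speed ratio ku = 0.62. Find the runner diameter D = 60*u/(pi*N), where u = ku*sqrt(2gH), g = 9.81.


u = 0.62 * sqrt(2*9.81*241.1) = 42.6422 m/s
D = 60 * 42.6422 / (pi * 337) = 2.4166 m


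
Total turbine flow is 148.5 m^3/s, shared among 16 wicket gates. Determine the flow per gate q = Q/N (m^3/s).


q = 148.5 / 16 = 9.2812 m^3/s


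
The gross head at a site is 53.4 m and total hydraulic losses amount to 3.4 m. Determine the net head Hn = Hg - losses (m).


Hn = 53.4 - 3.4 = 50.0000 m


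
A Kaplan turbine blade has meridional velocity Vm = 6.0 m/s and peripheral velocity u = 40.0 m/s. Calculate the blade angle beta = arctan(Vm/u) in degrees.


beta = arctan(6.0 / 40.0) = 8.5308 degrees


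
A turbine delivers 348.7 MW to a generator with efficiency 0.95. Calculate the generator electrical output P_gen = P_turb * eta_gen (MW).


P_gen = 348.7 * 0.95 = 331.2650 MW


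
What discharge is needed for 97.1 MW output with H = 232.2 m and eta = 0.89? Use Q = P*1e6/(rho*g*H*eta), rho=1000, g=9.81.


Q = 97.1 * 1e6 / (1000 * 9.81 * 232.2 * 0.89) = 47.8959 m^3/s


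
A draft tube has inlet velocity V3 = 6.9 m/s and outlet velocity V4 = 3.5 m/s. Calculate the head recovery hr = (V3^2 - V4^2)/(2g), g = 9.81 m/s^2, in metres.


hr = (6.9^2 - 3.5^2) / (2*9.81) = 1.8022 m


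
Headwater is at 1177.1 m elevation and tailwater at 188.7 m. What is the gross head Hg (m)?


Hg = 1177.1 - 188.7 = 988.4000 m


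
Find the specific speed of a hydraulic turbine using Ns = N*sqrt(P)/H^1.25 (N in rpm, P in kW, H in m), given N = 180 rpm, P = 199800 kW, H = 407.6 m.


Ns = 180 * 199800^0.5 / 407.6^1.25 = 43.9317


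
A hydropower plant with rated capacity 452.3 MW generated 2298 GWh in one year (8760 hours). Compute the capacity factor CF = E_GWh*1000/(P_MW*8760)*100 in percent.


CF = 2298 * 1000 / (452.3 * 8760) * 100 = 57.9988 %


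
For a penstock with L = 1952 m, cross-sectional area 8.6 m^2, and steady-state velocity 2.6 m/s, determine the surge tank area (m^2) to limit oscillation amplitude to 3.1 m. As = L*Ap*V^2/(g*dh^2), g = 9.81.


As = 1952 * 8.6 * 2.6^2 / (9.81 * 3.1^2) = 1203.7396 m^2


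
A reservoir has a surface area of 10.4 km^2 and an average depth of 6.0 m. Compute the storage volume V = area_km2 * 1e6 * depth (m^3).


V = 10.4 * 1e6 * 6.0 = 6.2400e+07 m^3


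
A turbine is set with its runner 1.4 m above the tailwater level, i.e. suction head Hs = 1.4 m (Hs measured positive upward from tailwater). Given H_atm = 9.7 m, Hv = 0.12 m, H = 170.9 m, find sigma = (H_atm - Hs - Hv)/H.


sigma = (9.7 - 1.4 - 0.12) / 170.9 = 0.0479


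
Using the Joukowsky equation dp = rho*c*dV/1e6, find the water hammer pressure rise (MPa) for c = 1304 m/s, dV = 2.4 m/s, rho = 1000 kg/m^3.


dp = 1000 * 1304 * 2.4 / 1e6 = 3.1296 MPa


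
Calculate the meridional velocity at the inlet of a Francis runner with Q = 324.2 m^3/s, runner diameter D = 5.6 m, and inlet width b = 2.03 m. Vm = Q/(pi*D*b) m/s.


Vm = 324.2 / (pi * 5.6 * 2.03) = 9.0778 m/s


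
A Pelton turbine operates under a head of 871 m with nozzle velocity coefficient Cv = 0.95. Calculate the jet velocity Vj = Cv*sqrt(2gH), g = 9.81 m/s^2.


Vj = 0.95 * sqrt(2*9.81*871) = 124.1887 m/s


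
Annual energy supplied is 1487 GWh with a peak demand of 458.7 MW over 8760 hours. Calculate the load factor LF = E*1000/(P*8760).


LF = 1487 * 1000 / (458.7 * 8760) = 0.3701


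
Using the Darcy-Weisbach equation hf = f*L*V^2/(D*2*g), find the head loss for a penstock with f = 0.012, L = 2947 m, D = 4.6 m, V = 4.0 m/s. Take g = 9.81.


hf = 0.012 * 2947 * 4.0^2 / (4.6 * 2 * 9.81) = 6.2694 m


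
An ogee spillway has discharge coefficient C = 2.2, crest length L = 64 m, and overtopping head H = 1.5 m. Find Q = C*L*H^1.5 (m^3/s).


Q = 2.2 * 64 * 1.5^1.5 = 258.6661 m^3/s


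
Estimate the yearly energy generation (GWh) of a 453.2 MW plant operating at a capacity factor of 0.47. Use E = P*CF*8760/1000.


E = 453.2 * 0.47 * 8760 / 1000 = 1865.9150 GWh


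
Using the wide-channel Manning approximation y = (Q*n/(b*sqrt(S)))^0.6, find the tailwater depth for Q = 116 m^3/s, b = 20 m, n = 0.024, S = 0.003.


y = (116 * 0.024 / (20 * 0.003^0.5))^0.6 = 1.7500 m


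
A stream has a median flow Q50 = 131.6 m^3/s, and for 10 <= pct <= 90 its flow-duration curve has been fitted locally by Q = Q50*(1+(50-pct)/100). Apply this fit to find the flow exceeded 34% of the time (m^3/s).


Q = 131.6 * (1 + (50 - 34)/100) = 152.6560 m^3/s


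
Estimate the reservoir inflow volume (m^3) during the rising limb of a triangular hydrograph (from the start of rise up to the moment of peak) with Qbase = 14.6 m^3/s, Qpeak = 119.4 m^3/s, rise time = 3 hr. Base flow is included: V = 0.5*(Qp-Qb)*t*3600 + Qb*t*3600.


V = 0.5*(119.4 - 14.6)*3*3600 + 14.6*3*3600 = 723600.0000 m^3


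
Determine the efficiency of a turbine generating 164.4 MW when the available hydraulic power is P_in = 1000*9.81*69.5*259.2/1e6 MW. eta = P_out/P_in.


P_in = 1000 * 9.81 * 69.5 * 259.2 / 1e6 = 176.7213 MW
eta = 164.4 / 176.7213 = 0.9303


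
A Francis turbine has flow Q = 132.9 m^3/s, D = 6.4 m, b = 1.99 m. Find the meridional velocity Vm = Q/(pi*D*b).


Vm = 132.9 / (pi * 6.4 * 1.99) = 3.3216 m/s


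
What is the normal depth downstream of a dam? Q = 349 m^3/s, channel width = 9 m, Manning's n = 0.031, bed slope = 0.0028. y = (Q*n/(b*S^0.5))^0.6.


y = (349 * 0.031 / (9 * 0.0028^0.5))^0.6 = 6.5136 m


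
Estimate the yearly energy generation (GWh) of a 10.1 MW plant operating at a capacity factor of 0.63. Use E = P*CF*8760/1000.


E = 10.1 * 0.63 * 8760 / 1000 = 55.7399 GWh


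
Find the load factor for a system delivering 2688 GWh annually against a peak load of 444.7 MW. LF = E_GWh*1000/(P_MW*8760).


LF = 2688 * 1000 / (444.7 * 8760) = 0.6900


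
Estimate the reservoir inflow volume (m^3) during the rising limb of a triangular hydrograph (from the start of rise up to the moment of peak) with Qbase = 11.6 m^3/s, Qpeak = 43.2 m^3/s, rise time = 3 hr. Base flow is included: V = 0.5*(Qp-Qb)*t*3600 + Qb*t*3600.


V = 0.5*(43.2 - 11.6)*3*3600 + 11.6*3*3600 = 295920.0000 m^3


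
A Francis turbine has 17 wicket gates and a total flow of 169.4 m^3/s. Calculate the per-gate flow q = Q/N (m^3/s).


q = 169.4 / 17 = 9.9647 m^3/s


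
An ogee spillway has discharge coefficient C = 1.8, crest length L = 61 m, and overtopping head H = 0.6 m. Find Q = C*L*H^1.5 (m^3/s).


Q = 1.8 * 61 * 0.6^1.5 = 51.0304 m^3/s


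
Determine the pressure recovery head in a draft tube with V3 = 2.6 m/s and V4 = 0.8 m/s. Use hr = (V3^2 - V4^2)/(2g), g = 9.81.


hr = (2.6^2 - 0.8^2) / (2*9.81) = 0.3119 m


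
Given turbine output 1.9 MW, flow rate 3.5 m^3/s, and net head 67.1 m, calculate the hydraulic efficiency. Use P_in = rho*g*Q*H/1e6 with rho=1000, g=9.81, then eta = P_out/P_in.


P_in = 1000 * 9.81 * 3.5 * 67.1 / 1e6 = 2.3039 MW
eta = 1.9 / 2.3039 = 0.8247


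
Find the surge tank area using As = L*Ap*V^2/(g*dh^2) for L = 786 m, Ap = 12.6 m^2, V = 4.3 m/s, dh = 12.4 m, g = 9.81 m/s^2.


As = 786 * 12.6 * 4.3^2 / (9.81 * 12.4^2) = 121.3997 m^2


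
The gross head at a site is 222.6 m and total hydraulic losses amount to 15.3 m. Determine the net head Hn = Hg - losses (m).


Hn = 222.6 - 15.3 = 207.3000 m


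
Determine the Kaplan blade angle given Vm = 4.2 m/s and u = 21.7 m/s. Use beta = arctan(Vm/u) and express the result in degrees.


beta = arctan(4.2 / 21.7) = 10.9541 degrees


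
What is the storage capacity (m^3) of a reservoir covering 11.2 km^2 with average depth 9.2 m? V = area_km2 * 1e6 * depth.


V = 11.2 * 1e6 * 9.2 = 1.0304e+08 m^3


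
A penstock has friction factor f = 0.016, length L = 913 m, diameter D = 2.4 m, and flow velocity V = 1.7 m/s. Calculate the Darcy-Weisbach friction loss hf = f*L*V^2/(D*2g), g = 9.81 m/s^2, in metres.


hf = 0.016 * 913 * 1.7^2 / (2.4 * 2 * 9.81) = 0.8966 m


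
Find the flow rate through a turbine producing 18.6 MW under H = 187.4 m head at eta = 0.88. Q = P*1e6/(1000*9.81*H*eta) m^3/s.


Q = 18.6 * 1e6 / (1000 * 9.81 * 187.4 * 0.88) = 11.4972 m^3/s


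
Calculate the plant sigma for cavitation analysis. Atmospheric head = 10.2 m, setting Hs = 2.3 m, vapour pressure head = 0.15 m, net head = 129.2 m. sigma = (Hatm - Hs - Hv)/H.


sigma = (10.2 - 2.3 - 0.15) / 129.2 = 0.0600


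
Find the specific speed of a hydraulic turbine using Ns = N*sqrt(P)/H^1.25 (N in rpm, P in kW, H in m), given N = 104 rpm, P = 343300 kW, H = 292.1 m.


Ns = 104 * 343300^0.5 / 292.1^1.25 = 50.4610


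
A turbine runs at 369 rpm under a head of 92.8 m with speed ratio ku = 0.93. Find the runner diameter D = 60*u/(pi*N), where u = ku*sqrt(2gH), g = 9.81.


u = 0.93 * sqrt(2*9.81*92.8) = 39.6832 m/s
D = 60 * 39.6832 / (pi * 369) = 2.0539 m


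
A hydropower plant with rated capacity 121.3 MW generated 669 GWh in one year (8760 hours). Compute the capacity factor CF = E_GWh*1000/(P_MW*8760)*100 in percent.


CF = 669 * 1000 / (121.3 * 8760) * 100 = 62.9595 %


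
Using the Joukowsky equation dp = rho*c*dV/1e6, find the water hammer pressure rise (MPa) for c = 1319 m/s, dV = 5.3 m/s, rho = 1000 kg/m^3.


dp = 1000 * 1319 * 5.3 / 1e6 = 6.9907 MPa


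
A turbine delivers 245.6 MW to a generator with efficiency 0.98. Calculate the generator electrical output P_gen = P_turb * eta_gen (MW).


P_gen = 245.6 * 0.98 = 240.6880 MW


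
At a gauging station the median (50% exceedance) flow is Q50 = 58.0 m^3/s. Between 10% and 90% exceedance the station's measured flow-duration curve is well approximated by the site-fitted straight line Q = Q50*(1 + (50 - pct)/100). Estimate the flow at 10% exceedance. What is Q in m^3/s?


Q = 58.0 * (1 + (50 - 10)/100) = 81.2000 m^3/s


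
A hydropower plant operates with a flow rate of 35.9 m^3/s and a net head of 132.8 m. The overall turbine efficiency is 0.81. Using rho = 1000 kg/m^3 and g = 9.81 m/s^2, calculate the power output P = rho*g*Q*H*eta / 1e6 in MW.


P = 1000 * 9.81 * 35.9 * 132.8 * 0.81 / 1e6 = 37.8832 MW


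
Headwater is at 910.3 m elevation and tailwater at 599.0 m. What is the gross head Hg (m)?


Hg = 910.3 - 599.0 = 311.3000 m


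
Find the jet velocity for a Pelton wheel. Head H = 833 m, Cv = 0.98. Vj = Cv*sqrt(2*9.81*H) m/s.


Vj = 0.98 * sqrt(2*9.81*833) = 125.2847 m/s


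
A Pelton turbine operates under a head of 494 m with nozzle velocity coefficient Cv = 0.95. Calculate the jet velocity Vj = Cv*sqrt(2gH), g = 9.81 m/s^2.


Vj = 0.95 * sqrt(2*9.81*494) = 93.5269 m/s


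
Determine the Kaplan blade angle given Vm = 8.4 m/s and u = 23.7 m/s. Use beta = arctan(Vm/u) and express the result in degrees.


beta = arctan(8.4 / 23.7) = 19.5159 degrees


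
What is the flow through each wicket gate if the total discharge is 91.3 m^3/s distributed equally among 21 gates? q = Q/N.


q = 91.3 / 21 = 4.3476 m^3/s


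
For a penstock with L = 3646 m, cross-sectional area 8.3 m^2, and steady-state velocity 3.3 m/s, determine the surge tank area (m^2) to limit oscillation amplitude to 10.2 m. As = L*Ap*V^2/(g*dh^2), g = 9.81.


As = 3646 * 8.3 * 3.3^2 / (9.81 * 10.2^2) = 322.8890 m^2


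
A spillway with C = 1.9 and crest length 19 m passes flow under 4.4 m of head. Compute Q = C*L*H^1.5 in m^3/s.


Q = 1.9 * 19 * 4.4^1.5 = 333.1856 m^3/s


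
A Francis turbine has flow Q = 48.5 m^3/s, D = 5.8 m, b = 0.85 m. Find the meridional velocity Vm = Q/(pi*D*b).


Vm = 48.5 / (pi * 5.8 * 0.85) = 3.1314 m/s


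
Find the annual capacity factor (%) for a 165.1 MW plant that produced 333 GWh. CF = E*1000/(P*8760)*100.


CF = 333 * 1000 / (165.1 * 8760) * 100 = 23.0247 %


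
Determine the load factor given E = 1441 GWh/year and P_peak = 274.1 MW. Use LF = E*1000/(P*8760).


LF = 1441 * 1000 / (274.1 * 8760) = 0.6001


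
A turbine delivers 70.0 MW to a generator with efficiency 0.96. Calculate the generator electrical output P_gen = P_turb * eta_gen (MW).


P_gen = 70.0 * 0.96 = 67.2000 MW


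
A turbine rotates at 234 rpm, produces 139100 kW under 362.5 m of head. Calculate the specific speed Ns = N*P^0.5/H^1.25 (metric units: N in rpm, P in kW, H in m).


Ns = 234 * 139100^0.5 / 362.5^1.25 = 55.1753


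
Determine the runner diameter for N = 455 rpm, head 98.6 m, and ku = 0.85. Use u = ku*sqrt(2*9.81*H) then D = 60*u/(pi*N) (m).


u = 0.85 * sqrt(2*9.81*98.6) = 37.3858 m/s
D = 60 * 37.3858 / (pi * 455) = 1.5693 m


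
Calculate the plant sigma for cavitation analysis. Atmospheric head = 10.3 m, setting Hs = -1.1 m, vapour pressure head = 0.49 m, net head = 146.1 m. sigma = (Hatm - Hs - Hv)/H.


sigma = (10.3 - (-1.1) - 0.49) / 146.1 = 0.0747


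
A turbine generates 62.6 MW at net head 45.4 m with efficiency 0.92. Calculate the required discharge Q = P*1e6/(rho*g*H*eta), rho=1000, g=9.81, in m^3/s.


Q = 62.6 * 1e6 / (1000 * 9.81 * 45.4 * 0.92) = 152.7783 m^3/s


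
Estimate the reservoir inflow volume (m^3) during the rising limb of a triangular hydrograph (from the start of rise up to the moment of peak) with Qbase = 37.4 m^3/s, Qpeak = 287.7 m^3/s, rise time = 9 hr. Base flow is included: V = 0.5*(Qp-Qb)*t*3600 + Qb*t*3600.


V = 0.5*(287.7 - 37.4)*9*3600 + 37.4*9*3600 = 5.2666e+06 m^3


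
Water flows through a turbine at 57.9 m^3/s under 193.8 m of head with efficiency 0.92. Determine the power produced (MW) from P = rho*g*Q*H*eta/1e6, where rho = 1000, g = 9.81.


P = 1000 * 9.81 * 57.9 * 193.8 * 0.92 / 1e6 = 101.2719 MW


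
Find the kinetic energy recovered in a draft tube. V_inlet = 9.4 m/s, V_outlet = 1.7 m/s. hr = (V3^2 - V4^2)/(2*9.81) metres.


hr = (9.4^2 - 1.7^2) / (2*9.81) = 4.3563 m


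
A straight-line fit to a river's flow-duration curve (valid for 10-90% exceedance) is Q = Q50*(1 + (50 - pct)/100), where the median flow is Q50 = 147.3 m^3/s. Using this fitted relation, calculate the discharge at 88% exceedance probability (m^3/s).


Q = 147.3 * (1 + (50 - 88)/100) = 91.3260 m^3/s


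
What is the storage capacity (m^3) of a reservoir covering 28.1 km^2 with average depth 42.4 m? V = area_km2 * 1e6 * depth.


V = 28.1 * 1e6 * 42.4 = 1.1914e+09 m^3


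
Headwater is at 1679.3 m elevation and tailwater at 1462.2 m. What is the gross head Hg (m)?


Hg = 1679.3 - 1462.2 = 217.1000 m


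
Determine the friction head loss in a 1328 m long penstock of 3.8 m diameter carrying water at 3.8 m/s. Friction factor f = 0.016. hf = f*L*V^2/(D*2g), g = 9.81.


hf = 0.016 * 1328 * 3.8^2 / (3.8 * 2 * 9.81) = 4.1153 m


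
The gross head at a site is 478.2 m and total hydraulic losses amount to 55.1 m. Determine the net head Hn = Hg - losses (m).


Hn = 478.2 - 55.1 = 423.1000 m


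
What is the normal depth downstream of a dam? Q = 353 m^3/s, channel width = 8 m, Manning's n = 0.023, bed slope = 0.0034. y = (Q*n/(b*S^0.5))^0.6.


y = (353 * 0.023 / (8 * 0.0034^0.5))^0.6 = 5.5514 m


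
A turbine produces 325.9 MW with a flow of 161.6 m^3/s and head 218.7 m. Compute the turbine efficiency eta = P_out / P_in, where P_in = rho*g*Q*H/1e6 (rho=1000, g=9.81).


P_in = 1000 * 9.81 * 161.6 * 218.7 / 1e6 = 346.7042 MW
eta = 325.9 / 346.7042 = 0.9400


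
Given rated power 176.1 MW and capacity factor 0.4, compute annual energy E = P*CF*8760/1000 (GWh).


E = 176.1 * 0.4 * 8760 / 1000 = 617.0544 GWh


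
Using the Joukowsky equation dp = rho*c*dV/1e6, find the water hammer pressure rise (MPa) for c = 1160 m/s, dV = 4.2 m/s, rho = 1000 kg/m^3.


dp = 1000 * 1160 * 4.2 / 1e6 = 4.8720 MPa


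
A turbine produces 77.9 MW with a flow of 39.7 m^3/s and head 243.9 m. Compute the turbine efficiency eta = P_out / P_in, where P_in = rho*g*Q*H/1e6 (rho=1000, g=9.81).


P_in = 1000 * 9.81 * 39.7 * 243.9 / 1e6 = 94.9886 MW
eta = 77.9 / 94.9886 = 0.8201


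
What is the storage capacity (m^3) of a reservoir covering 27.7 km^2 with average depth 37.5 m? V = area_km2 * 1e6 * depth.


V = 27.7 * 1e6 * 37.5 = 1.0388e+09 m^3


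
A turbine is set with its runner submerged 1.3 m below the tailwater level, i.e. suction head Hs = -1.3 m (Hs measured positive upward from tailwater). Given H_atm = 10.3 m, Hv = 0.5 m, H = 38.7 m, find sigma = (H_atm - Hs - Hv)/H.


sigma = (10.3 - (-1.3) - 0.5) / 38.7 = 0.2868


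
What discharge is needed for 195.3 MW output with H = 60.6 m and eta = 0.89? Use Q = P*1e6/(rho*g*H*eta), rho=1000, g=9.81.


Q = 195.3 * 1e6 / (1000 * 9.81 * 60.6 * 0.89) = 369.1226 m^3/s


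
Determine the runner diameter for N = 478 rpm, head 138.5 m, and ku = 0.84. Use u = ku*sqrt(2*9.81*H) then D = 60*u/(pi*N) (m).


u = 0.84 * sqrt(2*9.81*138.5) = 43.7879 m/s
D = 60 * 43.7879 / (pi * 478) = 1.7496 m


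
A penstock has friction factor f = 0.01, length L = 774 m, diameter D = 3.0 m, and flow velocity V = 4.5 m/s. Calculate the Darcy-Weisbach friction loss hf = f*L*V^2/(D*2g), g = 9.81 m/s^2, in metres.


hf = 0.01 * 774 * 4.5^2 / (3.0 * 2 * 9.81) = 2.6628 m


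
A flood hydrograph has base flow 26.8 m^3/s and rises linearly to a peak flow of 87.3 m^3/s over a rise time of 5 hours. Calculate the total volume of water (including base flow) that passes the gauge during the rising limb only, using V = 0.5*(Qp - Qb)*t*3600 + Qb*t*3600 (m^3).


V = 0.5*(87.3 - 26.8)*5*3600 + 26.8*5*3600 = 1.0269e+06 m^3


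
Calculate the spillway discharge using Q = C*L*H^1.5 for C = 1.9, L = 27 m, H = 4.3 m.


Q = 1.9 * 27 * 4.3^1.5 = 457.4252 m^3/s


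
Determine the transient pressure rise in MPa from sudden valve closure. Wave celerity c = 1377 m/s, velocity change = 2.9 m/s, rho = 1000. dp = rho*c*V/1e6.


dp = 1000 * 1377 * 2.9 / 1e6 = 3.9933 MPa


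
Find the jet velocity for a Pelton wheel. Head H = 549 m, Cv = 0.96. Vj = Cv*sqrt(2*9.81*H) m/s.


Vj = 0.96 * sqrt(2*9.81*549) = 99.6338 m/s


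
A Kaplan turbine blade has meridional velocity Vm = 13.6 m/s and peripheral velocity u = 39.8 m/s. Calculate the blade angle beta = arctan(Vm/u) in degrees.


beta = arctan(13.6 / 39.8) = 18.8657 degrees


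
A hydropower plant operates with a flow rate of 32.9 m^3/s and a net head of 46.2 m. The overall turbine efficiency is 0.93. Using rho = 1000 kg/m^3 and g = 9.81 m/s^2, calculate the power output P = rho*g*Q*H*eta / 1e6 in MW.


P = 1000 * 9.81 * 32.9 * 46.2 * 0.93 / 1e6 = 13.8672 MW


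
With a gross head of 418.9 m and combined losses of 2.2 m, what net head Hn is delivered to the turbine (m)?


Hn = 418.9 - 2.2 = 416.7000 m


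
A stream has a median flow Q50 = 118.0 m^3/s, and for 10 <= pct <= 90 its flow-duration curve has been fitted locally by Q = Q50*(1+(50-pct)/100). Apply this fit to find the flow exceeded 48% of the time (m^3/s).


Q = 118.0 * (1 + (50 - 48)/100) = 120.3600 m^3/s


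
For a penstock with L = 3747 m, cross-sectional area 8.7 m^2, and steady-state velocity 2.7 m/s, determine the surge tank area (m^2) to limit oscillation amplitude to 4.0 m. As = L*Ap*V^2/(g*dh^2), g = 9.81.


As = 3747 * 8.7 * 2.7^2 / (9.81 * 4.0^2) = 1514.0544 m^2


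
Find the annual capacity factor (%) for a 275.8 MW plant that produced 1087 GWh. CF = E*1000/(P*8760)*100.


CF = 1087 * 1000 / (275.8 * 8760) * 100 = 44.9916 %


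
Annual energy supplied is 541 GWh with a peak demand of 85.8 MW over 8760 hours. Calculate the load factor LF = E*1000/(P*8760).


LF = 541 * 1000 / (85.8 * 8760) = 0.7198


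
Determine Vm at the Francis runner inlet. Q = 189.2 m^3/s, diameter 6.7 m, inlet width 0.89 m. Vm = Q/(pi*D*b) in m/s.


Vm = 189.2 / (pi * 6.7 * 0.89) = 10.0997 m/s


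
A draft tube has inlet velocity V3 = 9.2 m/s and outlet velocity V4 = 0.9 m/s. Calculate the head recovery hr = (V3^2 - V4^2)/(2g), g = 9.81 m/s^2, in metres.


hr = (9.2^2 - 0.9^2) / (2*9.81) = 4.2727 m


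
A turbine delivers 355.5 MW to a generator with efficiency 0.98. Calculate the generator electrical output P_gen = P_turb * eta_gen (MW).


P_gen = 355.5 * 0.98 = 348.3900 MW


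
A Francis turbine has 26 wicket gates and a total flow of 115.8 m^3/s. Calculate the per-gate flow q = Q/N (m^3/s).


q = 115.8 / 26 = 4.4538 m^3/s


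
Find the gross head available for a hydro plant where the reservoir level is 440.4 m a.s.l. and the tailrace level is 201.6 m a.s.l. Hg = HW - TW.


Hg = 440.4 - 201.6 = 238.8000 m


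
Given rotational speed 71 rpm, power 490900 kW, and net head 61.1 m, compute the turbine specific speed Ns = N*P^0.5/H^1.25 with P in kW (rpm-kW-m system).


Ns = 71 * 490900^0.5 / 61.1^1.25 = 291.2080


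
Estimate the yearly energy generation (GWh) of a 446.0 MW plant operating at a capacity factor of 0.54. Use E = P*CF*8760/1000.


E = 446.0 * 0.54 * 8760 / 1000 = 2109.7584 GWh


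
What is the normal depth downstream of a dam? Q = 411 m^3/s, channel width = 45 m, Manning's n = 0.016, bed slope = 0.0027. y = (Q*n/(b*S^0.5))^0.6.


y = (411 * 0.016 / (45 * 0.0027^0.5))^0.6 = 1.8597 m


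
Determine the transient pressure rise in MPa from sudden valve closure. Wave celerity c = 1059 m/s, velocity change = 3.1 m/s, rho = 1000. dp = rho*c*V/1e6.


dp = 1000 * 1059 * 3.1 / 1e6 = 3.2829 MPa


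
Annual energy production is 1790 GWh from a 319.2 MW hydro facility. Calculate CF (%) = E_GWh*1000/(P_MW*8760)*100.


CF = 1790 * 1000 / (319.2 * 8760) * 100 = 64.0156 %


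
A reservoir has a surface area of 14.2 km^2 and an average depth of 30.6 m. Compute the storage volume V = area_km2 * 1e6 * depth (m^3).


V = 14.2 * 1e6 * 30.6 = 4.3452e+08 m^3


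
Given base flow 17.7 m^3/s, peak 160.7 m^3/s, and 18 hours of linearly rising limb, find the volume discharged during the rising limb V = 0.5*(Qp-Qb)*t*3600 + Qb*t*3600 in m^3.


V = 0.5*(160.7 - 17.7)*18*3600 + 17.7*18*3600 = 5.7802e+06 m^3


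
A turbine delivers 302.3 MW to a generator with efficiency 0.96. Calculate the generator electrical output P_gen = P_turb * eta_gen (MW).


P_gen = 302.3 * 0.96 = 290.2080 MW


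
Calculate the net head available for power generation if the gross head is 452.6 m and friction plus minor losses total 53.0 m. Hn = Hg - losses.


Hn = 452.6 - 53.0 = 399.6000 m


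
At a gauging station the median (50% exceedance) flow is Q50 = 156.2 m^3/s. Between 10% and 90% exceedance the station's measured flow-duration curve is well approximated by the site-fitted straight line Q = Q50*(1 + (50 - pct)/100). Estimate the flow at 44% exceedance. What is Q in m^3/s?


Q = 156.2 * (1 + (50 - 44)/100) = 165.5720 m^3/s
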